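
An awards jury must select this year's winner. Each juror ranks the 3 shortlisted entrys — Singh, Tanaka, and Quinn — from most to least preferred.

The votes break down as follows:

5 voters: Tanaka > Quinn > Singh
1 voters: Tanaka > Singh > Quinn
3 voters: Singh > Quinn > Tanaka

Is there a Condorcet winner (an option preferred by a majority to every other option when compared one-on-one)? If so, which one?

Head-to-head results (9 voters total):
Singh vs Tanaka: Tanaka wins 6–3.
Singh vs Quinn: Quinn wins 5–4.
Tanaka vs Quinn: Tanaka wins 6–3.
Tanaka beats each rival — Singh (6–3), Quinn (6–3) — so Tanaka is the Condorcet winner.

Tanaka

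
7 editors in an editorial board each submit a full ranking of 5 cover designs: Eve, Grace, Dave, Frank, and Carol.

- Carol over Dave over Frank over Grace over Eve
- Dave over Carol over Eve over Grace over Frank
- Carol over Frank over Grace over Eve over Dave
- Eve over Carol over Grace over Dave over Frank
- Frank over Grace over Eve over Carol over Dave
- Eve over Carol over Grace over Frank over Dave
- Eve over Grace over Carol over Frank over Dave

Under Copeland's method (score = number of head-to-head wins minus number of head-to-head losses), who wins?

Pairwise results:
  Eve vs Grace: Eve wins 4–3.
  Eve vs Dave: Eve wins 5–2.
  Eve vs Frank: Eve wins 4–3.
  Eve vs Carol: Eve wins 4–3.
  Grace vs Dave: Grace wins 5–2.
  Grace vs Frank: Grace wins 4–3.
  Grace vs Carol: Carol wins 5–2.
  Dave vs Frank: Frank wins 4–3.
  Dave vs Carol: Carol wins 6–1.
  Frank vs Carol: Carol wins 6–1.
Copeland scores (wins − losses):
  Eve: 4 − 0 = 4
  Grace: 2 − 2 = 0
  Dave: 0 − 4 = -4
  Frank: 1 − 3 = -2
  Carol: 3 − 1 = 2
Eve has the best Copeland score.

Eve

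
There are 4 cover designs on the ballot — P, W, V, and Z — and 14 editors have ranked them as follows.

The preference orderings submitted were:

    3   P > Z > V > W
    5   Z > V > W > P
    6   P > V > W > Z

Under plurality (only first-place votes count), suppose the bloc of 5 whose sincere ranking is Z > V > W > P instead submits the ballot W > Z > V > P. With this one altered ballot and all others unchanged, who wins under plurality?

P

First-place totals with the altered ballot: P 9, W 5, V 0, Z 0.
The winner is unchanged: still P.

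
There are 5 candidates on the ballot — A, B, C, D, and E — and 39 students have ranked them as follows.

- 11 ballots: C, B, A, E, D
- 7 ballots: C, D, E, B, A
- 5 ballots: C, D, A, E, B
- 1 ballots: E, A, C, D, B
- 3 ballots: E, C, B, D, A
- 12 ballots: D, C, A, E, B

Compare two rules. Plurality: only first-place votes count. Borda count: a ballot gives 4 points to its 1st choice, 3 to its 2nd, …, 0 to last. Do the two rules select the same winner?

Yes

Plurality first-place counts: A 0, B 0, C 23, D 12, E 4 → C.
Borda totals: A 59, B 46, C 139, D 88, E 58 → C.
The two rules agree on C.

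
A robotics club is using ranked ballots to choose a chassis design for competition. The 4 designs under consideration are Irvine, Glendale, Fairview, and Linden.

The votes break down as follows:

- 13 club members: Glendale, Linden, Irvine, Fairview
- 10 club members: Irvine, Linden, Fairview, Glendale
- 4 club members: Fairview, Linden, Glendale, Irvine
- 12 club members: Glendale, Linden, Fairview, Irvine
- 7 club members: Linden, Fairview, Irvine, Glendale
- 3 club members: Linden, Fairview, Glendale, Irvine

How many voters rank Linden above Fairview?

Ballots ranking Linden above Fairview: 13+10+12+7+3 = 45.
Ballots ranking Fairview above Linden: 4.
So 45 of 49 voters prefer Linden to Fairview.

45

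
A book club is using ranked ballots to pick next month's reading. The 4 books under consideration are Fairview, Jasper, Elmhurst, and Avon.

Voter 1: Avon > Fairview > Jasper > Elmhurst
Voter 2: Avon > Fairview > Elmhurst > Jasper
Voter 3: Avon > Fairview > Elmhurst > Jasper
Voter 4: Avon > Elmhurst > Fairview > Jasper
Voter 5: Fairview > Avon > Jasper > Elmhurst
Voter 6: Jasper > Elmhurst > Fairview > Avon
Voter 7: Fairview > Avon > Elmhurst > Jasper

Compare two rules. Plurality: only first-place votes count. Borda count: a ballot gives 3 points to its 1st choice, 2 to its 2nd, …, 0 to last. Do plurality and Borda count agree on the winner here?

Yes

Plurality first-place counts: Fairview 2, Jasper 1, Elmhurst 0, Avon 4 → Avon.
Borda totals: Fairview 14, Jasper 5, Elmhurst 7, Avon 16 → Avon.
The two rules agree on Avon.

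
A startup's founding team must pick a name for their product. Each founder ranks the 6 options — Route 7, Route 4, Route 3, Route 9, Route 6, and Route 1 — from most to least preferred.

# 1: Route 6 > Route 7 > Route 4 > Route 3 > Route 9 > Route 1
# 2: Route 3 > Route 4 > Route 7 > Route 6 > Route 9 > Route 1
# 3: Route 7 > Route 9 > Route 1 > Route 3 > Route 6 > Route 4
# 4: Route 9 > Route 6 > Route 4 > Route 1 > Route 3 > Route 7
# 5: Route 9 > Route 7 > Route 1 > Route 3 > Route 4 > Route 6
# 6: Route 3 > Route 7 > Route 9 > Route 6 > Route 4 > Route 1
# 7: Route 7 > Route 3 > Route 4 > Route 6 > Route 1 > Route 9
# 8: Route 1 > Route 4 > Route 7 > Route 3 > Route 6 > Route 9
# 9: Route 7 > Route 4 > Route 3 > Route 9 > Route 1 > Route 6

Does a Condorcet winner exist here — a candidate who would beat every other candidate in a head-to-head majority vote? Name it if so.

Route 7

Head-to-head results (9 voters total):
Route 7 vs Route 4: Route 7 wins 6–3.
Route 7 vs Route 3: Route 7 wins 6–3.
Route 7 vs Route 9: Route 7 wins 7–2.
Route 7 vs Route 6: Route 7 wins 7–2.
Route 7 vs Route 1: Route 7 wins 7–2.
Route 4 vs Route 3: Route 3 wins 5–4.
Route 4 vs Route 9: Route 4 wins 5–4.
Route 4 vs Route 6: Route 4 wins 5–4.
Route 4 vs Route 1: Route 4 wins 6–3.
Route 3 vs Route 9: Route 3 wins 6–3.
Route 3 vs Route 6: Route 3 wins 7–2.
Route 3 vs Route 1: Route 3 wins 5–4.
Route 9 vs Route 6: Route 9 wins 5–4.
Route 9 vs Route 1: Route 9 wins 7–2.
Route 6 vs Route 1: Route 6 wins 5–4.
Route 7 beats each rival — Route 4 (6–3), Route 3 (6–3), Route 9 (7–2), Route 6 (7–2), Route 1 (7–2) — so Route 7 is the Condorcet winner.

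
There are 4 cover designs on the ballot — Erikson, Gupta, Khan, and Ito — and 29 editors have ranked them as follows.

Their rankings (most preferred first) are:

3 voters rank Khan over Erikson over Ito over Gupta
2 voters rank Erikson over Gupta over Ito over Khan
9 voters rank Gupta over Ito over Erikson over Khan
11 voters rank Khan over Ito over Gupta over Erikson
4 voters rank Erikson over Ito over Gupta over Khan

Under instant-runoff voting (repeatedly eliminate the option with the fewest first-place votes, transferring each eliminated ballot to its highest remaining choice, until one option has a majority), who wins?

Gupta

Round 1: Khan 14, Gupta 9, Erikson 6, Ito 0. Ito has the fewest and is eliminated.
Round 2: Khan 14, Gupta 9, Erikson 6. Erikson has the fewest and is eliminated.
Round 3: Gupta 15, Khan 14. Gupta has a majority.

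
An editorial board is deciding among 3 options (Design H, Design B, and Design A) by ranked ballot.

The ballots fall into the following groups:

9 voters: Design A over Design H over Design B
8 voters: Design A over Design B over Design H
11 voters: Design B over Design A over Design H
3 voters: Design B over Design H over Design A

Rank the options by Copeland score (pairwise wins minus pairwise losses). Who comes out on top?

Pairwise results:
  Design H vs Design B: Design B wins 22–9.
  Design H vs Design A: Design A wins 28–3.
  Design B vs Design A: Design A wins 17–14.
Copeland scores (wins − losses):
  Design H: 0 − 2 = -2
  Design B: 1 − 1 = 0
  Design A: 2 − 0 = 2
Design A has the best Copeland score.

Design A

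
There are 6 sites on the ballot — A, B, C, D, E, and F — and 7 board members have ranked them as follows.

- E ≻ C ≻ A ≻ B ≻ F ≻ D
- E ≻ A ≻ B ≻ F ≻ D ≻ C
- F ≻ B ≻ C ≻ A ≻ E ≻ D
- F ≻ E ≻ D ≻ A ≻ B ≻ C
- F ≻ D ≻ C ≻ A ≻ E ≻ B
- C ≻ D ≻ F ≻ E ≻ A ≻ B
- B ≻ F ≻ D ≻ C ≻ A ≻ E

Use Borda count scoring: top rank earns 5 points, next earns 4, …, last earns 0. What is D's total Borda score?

15

Borda scores:
  A: 3 + 4 + 2 + 2 + 2 + 1 + 1 = 15
  B: 2 + 3 + 4 + 1 + 0 + 0 + 5 = 15
  C: 4 + 0 + 3 + 0 + 3 + 5 + 2 = 17
  D: 0 + 1 + 0 + 3 + 4 + 4 + 3 = 15
  E: 5 + 5 + 1 + 4 + 1 + 2 + 0 = 18
  F: 1 + 2 + 5 + 5 + 5 + 3 + 4 = 25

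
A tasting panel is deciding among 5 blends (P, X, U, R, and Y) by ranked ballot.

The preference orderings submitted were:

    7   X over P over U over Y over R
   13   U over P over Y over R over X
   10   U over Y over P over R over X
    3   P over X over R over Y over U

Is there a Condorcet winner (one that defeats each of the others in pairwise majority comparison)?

Head-to-head results (33 voters total):
P vs X: P wins 26–7.
P vs U: U wins 23–10.
P vs R: P wins 33–0.
P vs Y: P wins 23–10.
X vs U: U wins 23–10.
X vs R: R wins 23–10.
X vs Y: Y wins 23–10.
U vs R: U wins 30–3.
U vs Y: U wins 30–3.
R vs Y: Y wins 30–3.
U beats each rival — P (23–10), X (23–10), R (30–3), Y (30–3) — so U is the Condorcet winner.

Yes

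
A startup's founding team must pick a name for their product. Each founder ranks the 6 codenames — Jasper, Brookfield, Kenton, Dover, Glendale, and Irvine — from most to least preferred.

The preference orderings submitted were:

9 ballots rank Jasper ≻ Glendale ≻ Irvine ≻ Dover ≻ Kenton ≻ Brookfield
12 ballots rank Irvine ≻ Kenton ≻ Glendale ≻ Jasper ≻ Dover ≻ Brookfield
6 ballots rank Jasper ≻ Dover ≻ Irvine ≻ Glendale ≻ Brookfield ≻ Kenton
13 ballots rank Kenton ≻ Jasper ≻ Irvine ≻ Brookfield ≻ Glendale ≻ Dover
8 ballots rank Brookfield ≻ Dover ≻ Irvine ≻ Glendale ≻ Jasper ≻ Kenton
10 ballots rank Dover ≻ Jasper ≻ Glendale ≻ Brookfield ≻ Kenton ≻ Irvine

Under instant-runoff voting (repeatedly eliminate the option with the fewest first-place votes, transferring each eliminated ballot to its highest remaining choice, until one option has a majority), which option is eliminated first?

Glendale

Round 1: Jasper 15, Kenton 13, Irvine 12, Dover 10, Brookfield 8, Glendale 0. Glendale has the fewest and is eliminated.
Round 2: Jasper 15, Kenton 13, Irvine 12, Dover 10, Brookfield 8. Brookfield has the fewest and is eliminated.
Round 3: Dover 18, Jasper 15, Kenton 13, Irvine 12. Irvine has the fewest and is eliminated.
Round 4: Kenton 25, Dover 18, Jasper 15. Jasper has the fewest and is eliminated.
Round 5: Dover 33, Kenton 25. Dover has a majority.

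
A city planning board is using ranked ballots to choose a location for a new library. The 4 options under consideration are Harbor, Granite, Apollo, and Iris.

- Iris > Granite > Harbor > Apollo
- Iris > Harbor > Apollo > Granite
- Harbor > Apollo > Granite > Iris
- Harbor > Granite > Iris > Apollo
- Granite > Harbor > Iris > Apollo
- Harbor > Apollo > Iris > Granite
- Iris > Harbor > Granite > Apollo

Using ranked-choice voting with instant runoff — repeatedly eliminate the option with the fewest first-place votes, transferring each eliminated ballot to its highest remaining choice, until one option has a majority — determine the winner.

Round 1: Harbor 3, Iris 3, Granite 1, Apollo 0. Apollo has the fewest and is eliminated.
Round 2: Harbor 3, Iris 3, Granite 1. Granite has the fewest and is eliminated.
Round 3: Harbor 4, Iris 3. Harbor has a majority.

Harbor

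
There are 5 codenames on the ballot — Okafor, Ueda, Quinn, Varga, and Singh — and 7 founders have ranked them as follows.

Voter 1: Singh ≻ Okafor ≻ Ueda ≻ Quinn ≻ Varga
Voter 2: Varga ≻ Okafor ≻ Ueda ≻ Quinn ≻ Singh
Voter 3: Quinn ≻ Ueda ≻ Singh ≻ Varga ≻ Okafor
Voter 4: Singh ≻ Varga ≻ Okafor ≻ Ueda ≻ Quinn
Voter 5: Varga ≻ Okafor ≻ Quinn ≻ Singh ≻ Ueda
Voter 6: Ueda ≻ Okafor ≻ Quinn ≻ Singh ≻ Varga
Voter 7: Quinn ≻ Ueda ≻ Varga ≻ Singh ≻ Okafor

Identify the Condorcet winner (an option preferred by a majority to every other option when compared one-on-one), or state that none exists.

Head-to-head results (7 voters total):
Okafor vs Ueda: Okafor wins 4–3.
Okafor vs Quinn: Okafor wins 5–2.
Okafor vs Varga: Varga wins 5–2.
Okafor vs Singh: Singh wins 4–3.
Ueda vs Quinn: Ueda wins 4–3.
Ueda vs Varga: Ueda wins 4–3.
Ueda vs Singh: Ueda wins 4–3.
Quinn vs Varga: Quinn wins 4–3.
Quinn vs Singh: Quinn wins 5–2.
Varga vs Singh: Singh wins 4–3.
No candidate beats all others: Okafor beats Ueda beats Varga beats Okafor, a majority cycle.

No Condorcet winner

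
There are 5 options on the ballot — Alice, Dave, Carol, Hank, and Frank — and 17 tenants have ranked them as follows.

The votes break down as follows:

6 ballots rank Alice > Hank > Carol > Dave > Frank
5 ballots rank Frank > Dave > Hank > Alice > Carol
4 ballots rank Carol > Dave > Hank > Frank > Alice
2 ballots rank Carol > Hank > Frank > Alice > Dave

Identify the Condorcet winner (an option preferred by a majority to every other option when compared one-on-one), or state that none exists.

There is no Condorcet winner

Head-to-head results (17 voters total):
Alice vs Dave: Dave wins 9–8.
Alice vs Carol: Alice wins 11–6.
Alice vs Hank: Hank wins 11–6.
Alice vs Frank: Frank wins 11–6.
Dave vs Carol: Carol wins 12–5.
Dave vs Hank: Dave wins 9–8.
Dave vs Frank: Dave wins 10–7.
Carol vs Hank: Hank wins 11–6.
Carol vs Frank: Carol wins 12–5.
Hank vs Frank: Hank wins 12–5.
No candidate beats all others: Alice beats Carol beats Dave beats Alice, a majority cycle.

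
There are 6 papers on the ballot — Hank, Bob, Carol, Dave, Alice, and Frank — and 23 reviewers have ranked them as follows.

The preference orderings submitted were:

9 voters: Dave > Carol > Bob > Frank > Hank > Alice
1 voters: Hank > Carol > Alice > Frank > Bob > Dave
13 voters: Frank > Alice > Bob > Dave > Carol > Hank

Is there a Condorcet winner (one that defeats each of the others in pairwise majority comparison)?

Yes

Head-to-head results (23 voters total):
Hank vs Bob: Bob wins 22–1.
Hank vs Carol: Carol wins 22–1.
Hank vs Dave: Dave wins 22–1.
Hank vs Alice: Alice wins 13–10.
Hank vs Frank: Frank wins 22–1.
Bob vs Carol: Bob wins 13–10.
Bob vs Dave: Bob wins 14–9.
Bob vs Alice: Alice wins 14–9.
Bob vs Frank: Frank wins 14–9.
Carol vs Dave: Dave wins 22–1.
Carol vs Alice: Alice wins 13–10.
Carol vs Frank: Frank wins 13–10.
Dave vs Alice: Alice wins 14–9.
Dave vs Frank: Frank wins 14–9.
Alice vs Frank: Frank wins 22–1.
Frank beats each rival — Hank (22–1), Bob (14–9), Carol (13–10), Dave (14–9), Alice (22–1) — so Frank is the Condorcet winner.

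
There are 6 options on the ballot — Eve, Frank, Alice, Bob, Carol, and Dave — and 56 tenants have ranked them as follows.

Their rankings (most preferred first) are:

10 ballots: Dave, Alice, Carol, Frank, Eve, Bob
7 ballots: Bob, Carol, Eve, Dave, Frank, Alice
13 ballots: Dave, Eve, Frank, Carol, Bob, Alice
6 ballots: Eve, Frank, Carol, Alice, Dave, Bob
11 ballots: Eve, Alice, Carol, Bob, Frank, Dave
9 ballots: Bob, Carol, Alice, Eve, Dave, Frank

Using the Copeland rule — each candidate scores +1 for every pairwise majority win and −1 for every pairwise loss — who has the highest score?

Eve

Pairwise results:
  Eve vs Frank: Eve wins 46–10.
  Eve vs Alice: Eve wins 37–19.
  Eve vs Bob: Eve wins 40–16.
  Eve vs Carol: Eve wins 30–26.
  Eve vs Dave: Eve wins 33–23.
  Frank vs Alice: Alice wins 30–26.
  Frank vs Bob: Frank wins 29–27.
  Frank vs Carol: Carol wins 37–19.
  Frank vs Dave: Dave wins 39–17.
  Alice vs Bob: Bob wins 29–27.
  Alice vs Carol: Carol wins 35–21.
  Alice vs Dave: Dave wins 30–26.
  Bob vs Carol: Carol wins 40–16.
  Bob vs Dave: Dave wins 29–27.
  Carol vs Dave: Carol wins 33–23.
Copeland scores (wins − losses):
  Eve: 5 − 0 = 5
  Frank: 1 − 4 = -3
  Alice: 1 − 4 = -3
  Bob: 1 − 4 = -3
  Carol: 4 − 1 = 3
  Dave: 3 − 2 = 1
Eve has the best Copeland score.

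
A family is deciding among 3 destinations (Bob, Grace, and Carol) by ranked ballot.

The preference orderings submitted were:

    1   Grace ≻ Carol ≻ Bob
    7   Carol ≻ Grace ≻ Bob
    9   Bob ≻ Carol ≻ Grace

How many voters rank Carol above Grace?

Ballots ranking Carol above Grace: 7+9 = 16.
Ballots ranking Grace above Carol: 1.
So 16 of 17 voters prefer Carol to Grace.

16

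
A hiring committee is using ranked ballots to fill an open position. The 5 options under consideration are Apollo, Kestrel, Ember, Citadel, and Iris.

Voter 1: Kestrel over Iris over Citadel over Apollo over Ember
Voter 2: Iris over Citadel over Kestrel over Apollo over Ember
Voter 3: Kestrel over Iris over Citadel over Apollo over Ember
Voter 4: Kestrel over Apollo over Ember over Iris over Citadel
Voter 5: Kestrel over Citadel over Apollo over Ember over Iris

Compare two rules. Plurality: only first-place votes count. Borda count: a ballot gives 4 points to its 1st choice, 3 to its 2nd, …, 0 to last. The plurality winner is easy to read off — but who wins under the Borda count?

Plurality first-place counts: Apollo 0, Kestrel 4, Ember 0, Citadel 0, Iris 1 → Kestrel.
Borda totals: Apollo 8, Kestrel 18, Ember 3, Citadel 10, Iris 11 → Kestrel.

Kestrel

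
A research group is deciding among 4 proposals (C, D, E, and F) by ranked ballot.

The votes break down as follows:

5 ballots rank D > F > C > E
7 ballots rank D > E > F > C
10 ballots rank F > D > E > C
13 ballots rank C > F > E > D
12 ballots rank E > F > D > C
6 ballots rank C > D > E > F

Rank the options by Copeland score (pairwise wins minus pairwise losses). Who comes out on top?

F

Pairwise results:
  C vs D: D wins 34–19.
  C vs E: E wins 29–24.
  C vs F: F wins 34–19.
  D vs E: D wins 28–25.
  D vs F: F wins 35–18.
  E vs F: F wins 28–25.
Copeland scores (wins − losses):
  C: 0 − 3 = -3
  D: 2 − 1 = 1
  E: 1 − 2 = -1
  F: 3 − 0 = 3
F has the best Copeland score.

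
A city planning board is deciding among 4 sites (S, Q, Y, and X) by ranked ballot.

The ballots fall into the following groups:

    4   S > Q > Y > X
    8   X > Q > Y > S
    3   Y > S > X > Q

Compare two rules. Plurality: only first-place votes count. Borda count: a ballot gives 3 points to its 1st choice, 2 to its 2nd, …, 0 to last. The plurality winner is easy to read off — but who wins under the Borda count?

X

Plurality first-place counts: S 4, Q 0, Y 3, X 8 → X.
Borda totals: S 18, Q 24, Y 21, X 27 → X.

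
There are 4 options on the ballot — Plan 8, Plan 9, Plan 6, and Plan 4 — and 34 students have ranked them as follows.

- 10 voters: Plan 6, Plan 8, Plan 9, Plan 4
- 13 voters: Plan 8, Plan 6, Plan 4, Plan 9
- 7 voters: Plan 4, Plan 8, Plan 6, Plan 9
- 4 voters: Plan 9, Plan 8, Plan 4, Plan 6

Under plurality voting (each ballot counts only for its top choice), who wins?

Plan 8

First-place vote totals:
  Plan 8: 13
  Plan 9: 4
  Plan 6: 10
  Plan 4: 7
Plan 8 has the most first-place votes.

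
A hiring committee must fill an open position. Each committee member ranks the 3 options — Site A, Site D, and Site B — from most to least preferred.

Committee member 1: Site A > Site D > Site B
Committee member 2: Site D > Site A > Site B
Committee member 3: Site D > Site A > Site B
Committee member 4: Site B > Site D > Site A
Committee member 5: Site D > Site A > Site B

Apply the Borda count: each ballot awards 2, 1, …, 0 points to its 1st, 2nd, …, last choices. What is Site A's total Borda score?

Borda scores:
  Site A: 2 + 1 + 1 + 0 + 1 = 5
  Site D: 1 + 2 + 2 + 1 + 2 = 8
  Site B: 0 + 0 + 0 + 2 + 0 = 2

5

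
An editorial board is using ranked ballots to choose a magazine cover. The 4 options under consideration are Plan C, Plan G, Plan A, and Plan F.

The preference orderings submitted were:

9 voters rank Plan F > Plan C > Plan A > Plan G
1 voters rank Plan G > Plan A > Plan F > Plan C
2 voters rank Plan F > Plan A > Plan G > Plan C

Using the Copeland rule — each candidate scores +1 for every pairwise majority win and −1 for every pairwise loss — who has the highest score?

Plan F

Pairwise results:
  Plan C vs Plan G: Plan C wins 9–3.
  Plan C vs Plan A: Plan C wins 9–3.
  Plan C vs Plan F: Plan F wins 12–0.
  Plan G vs Plan A: Plan A wins 11–1.
  Plan G vs Plan F: Plan F wins 11–1.
  Plan A vs Plan F: Plan F wins 11–1.
Copeland scores (wins − losses):
  Plan C: 2 − 1 = 1
  Plan G: 0 − 3 = -3
  Plan A: 1 − 2 = -1
  Plan F: 3 − 0 = 3
Plan F has the best Copeland score.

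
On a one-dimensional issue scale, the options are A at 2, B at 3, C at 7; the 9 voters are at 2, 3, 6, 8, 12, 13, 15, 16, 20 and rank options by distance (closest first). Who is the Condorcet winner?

With single-peaked preferences on a line, the Condorcet winner is the candidate closest to the median voter.
The median voter (position 12) is closest to C at 7.
Check: C vs A — voters closer to C: 7 of 9.

C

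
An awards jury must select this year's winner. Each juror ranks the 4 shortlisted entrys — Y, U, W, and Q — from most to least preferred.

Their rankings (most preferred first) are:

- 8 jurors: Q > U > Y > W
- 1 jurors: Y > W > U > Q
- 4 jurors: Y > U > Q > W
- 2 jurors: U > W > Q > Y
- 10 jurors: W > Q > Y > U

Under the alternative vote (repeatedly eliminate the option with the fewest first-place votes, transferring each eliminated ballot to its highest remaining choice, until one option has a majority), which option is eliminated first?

U

Round 1: W 10, Q 8, Y 5, U 2. U has the fewest and is eliminated.
Round 2: W 12, Q 8, Y 5. Y has the fewest and is eliminated.
Round 3: W 13, Q 12. W has a majority.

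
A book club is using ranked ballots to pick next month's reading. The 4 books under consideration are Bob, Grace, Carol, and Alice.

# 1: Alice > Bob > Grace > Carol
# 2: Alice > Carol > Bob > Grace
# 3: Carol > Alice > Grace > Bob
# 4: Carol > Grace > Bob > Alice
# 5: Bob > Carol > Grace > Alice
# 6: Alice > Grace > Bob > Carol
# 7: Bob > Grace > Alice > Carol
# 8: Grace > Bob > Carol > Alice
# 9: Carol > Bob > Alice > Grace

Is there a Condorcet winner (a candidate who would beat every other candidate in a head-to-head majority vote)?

Head-to-head results (9 voters total):
Bob vs Grace: Bob wins 5–4.
Bob vs Carol: Bob wins 5–4.
Bob vs Alice: Bob wins 5–4.
Grace vs Carol: Carol wins 5–4.
Grace vs Alice: Alice wins 5–4.
Carol vs Alice: Carol wins 5–4.
Bob beats each rival — Grace (5–4), Carol (5–4), Alice (5–4) — so Bob is the Condorcet winner.

Yes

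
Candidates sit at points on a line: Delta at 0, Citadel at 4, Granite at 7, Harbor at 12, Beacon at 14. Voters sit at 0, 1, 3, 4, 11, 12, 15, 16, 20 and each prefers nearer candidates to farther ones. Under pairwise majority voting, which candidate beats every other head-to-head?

With single-peaked preferences on a line, the Condorcet winner is the candidate closest to the median voter.
The median voter (position 11) is closest to Harbor at 12.
Check: Harbor vs Granite — voters closer to Harbor: 5 of 9.

Harbor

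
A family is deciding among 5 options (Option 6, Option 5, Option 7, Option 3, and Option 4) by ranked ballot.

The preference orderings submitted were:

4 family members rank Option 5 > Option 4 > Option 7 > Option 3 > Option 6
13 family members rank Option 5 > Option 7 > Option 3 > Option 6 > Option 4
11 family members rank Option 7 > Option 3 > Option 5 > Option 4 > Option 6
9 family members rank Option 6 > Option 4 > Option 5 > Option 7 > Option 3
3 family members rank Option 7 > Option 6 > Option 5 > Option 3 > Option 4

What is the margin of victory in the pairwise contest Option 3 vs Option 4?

Ballots ranking Option 3 above Option 4: 13+11+3 = 27.
Ballots ranking Option 4 above Option 3: 4+9 = 13.
Option 3 wins 27–13, a margin of 14.

14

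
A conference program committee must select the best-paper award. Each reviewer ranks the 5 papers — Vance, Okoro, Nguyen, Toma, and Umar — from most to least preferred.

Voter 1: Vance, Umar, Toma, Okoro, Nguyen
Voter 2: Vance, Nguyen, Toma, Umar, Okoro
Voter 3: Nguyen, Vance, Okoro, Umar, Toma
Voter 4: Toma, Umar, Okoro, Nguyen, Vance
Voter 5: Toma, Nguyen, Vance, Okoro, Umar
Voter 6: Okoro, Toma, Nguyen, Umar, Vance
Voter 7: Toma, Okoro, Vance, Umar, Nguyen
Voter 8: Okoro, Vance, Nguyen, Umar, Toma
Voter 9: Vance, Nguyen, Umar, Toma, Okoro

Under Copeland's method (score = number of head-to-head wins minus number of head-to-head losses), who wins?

Vance

Pairwise results:
  Vance vs Okoro: Vance wins 5–4.
  Vance vs Nguyen: Vance wins 5–4.
  Vance vs Toma: Vance wins 5–4.
  Vance vs Umar: Vance wins 7–2.
  Okoro vs Nguyen: Okoro wins 5–4.
  Okoro vs Toma: Toma wins 6–3.
  Okoro vs Umar: Okoro wins 5–4.
  Nguyen vs Toma: Toma wins 5–4.
  Nguyen vs Umar: Nguyen wins 6–3.
  Toma vs Umar: Toma wins 5–4.
Copeland scores (wins − losses):
  Vance: 4 − 0 = 4
  Okoro: 2 − 2 = 0
  Nguyen: 1 − 3 = -2
  Toma: 3 − 1 = 2
  Umar: 0 − 4 = -4
Vance has the best Copeland score.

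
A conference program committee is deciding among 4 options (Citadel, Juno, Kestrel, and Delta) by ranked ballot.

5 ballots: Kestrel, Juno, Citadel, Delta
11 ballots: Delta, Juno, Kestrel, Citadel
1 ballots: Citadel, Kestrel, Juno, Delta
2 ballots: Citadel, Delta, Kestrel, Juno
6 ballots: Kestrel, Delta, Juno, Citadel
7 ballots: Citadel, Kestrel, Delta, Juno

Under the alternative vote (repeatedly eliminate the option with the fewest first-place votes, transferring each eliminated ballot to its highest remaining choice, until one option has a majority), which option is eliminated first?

Juno

Round 1: Kestrel 11, Delta 11, Citadel 10, Juno 0. Juno has the fewest and is eliminated.
Round 2: Kestrel 11, Delta 11, Citadel 10. Citadel has the fewest and is eliminated.
Round 3: Kestrel 19, Delta 13. Kestrel has a majority.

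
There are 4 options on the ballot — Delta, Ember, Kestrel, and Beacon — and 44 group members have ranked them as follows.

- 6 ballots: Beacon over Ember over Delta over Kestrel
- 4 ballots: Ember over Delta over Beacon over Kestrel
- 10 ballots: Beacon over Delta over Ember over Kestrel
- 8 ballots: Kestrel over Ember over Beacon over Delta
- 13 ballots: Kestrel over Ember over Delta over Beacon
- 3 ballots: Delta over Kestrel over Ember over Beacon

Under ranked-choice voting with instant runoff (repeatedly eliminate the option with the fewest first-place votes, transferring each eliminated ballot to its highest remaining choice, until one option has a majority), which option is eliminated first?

Round 1: Kestrel 21, Beacon 16, Ember 4, Delta 3. Delta has the fewest and is eliminated.
Round 2: Kestrel 24, Beacon 16, Ember 4. Kestrel has a majority.

Delta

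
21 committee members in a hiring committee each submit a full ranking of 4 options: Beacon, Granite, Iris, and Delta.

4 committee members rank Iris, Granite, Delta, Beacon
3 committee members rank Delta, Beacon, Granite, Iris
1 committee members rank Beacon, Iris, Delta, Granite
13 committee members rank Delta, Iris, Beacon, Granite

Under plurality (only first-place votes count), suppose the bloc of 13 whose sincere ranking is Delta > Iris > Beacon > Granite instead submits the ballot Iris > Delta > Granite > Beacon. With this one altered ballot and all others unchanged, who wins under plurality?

Iris

First-place totals with the altered ballot: Beacon 1, Granite 0, Iris 17, Delta 3.
The switch changes the winner from Delta to Iris.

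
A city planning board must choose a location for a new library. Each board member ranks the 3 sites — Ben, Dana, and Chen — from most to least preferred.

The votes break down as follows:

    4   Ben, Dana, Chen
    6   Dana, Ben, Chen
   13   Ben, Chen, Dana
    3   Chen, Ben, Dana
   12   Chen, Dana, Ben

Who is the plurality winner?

First-place vote totals:
  Ben: 17
  Dana: 6
  Chen: 15
Ben has the most first-place votes.

Ben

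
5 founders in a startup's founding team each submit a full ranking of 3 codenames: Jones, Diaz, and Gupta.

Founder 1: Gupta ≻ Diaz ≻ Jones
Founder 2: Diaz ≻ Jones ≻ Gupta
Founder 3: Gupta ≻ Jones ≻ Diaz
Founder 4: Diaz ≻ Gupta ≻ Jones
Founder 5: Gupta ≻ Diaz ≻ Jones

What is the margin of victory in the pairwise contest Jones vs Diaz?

Ballots ranking Jones above Diaz: 1.
Ballots ranking Diaz above Jones: 4.
Diaz wins 4–1, a margin of 3.

3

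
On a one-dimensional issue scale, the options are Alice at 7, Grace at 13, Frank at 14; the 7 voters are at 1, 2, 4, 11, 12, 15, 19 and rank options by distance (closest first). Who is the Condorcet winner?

Grace

With single-peaked preferences on a line, the Condorcet winner is the candidate closest to the median voter.
The median voter (position 11) is closest to Grace at 13.
Check: Grace vs Frank — voters closer to Grace: 5 of 7.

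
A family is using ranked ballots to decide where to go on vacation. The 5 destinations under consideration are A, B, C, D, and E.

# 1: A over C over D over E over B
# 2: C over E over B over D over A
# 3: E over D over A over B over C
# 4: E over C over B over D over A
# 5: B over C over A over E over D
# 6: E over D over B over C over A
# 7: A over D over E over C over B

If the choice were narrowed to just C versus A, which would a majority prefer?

Ballots ranking C above A: 4.
Ballots ranking A above C: 3.
C wins the head-to-head, 4–3.

C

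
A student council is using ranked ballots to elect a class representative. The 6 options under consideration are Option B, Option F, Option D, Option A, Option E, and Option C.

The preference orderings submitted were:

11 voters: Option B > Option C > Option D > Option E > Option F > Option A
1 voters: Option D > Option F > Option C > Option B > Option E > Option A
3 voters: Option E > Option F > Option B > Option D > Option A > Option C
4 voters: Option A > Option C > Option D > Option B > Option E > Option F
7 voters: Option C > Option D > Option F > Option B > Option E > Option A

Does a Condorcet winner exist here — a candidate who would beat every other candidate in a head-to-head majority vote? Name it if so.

Option B

Head-to-head results (26 voters total):
Option B vs Option F: Option B wins 15–11.
Option B vs Option D: Option B wins 14–12.
Option B vs Option A: Option B wins 22–4.
Option B vs Option E: Option B wins 23–3.
Option B vs Option C: Option B wins 14–12.
Option F vs Option D: Option D wins 23–3.
Option F vs Option A: Option F wins 22–4.
Option F vs Option E: Option E wins 18–8.
Option F vs Option C: Option C wins 22–4.
Option D vs Option A: Option D wins 22–4.
Option D vs Option E: Option D wins 23–3.
Option D vs Option C: Option C wins 22–4.
Option A vs Option E: Option E wins 22–4.
Option A vs Option C: Option C wins 19–7.
Option E vs Option C: Option C wins 23–3.
Option B beats each rival — Option F (15–11), Option D (14–12), Option A (22–4), Option E (23–3), Option C (14–12) — so Option B is the Condorcet winner.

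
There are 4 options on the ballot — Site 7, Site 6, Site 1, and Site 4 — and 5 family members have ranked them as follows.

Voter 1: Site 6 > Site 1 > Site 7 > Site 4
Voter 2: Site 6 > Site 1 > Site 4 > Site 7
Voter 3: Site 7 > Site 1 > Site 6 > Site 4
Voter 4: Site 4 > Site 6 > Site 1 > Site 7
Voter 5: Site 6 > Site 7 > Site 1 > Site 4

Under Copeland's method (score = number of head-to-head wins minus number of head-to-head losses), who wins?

Site 6

Pairwise results:
  Site 7 vs Site 6: Site 6 wins 4–1.
  Site 7 vs Site 1: Site 1 wins 3–2.
  Site 7 vs Site 4: Site 7 wins 3–2.
  Site 6 vs Site 1: Site 6 wins 4–1.
  Site 6 vs Site 4: Site 6 wins 4–1.
  Site 1 vs Site 4: Site 1 wins 4–1.
Copeland scores (wins − losses):
  Site 7: 1 − 2 = -1
  Site 6: 3 − 0 = 3
  Site 1: 2 − 1 = 1
  Site 4: 0 − 3 = -3
Site 6 has the best Copeland score.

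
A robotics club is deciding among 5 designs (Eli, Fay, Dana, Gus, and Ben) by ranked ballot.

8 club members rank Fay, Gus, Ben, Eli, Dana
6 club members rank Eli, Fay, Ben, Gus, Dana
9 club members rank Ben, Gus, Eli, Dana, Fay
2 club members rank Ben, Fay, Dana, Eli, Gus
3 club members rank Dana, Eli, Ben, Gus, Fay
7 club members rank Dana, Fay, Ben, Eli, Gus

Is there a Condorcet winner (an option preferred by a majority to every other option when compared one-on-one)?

No

Head-to-head results (35 voters total):
Eli vs Fay: Eli wins 18–17.
Eli vs Dana: Eli wins 23–12.
Eli vs Gus: Eli wins 18–17.
Eli vs Ben: Ben wins 26–9.
Fay vs Dana: Dana wins 19–16.
Fay vs Gus: Fay wins 23–12.
Fay vs Ben: Fay wins 21–14.
Dana vs Gus: Gus wins 23–12.
Dana vs Ben: Ben wins 25–10.
Gus vs Ben: Ben wins 27–8.
No candidate beats all others: Eli beats Fay beats Ben beats Eli, a majority cycle.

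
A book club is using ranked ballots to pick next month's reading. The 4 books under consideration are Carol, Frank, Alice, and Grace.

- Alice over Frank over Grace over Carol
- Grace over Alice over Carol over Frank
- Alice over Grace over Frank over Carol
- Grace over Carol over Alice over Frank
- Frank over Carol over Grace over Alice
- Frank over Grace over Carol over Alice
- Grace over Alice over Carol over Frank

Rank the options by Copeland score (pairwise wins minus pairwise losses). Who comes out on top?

Grace

Pairwise results:
  Carol vs Frank: Frank wins 4–3.
  Carol vs Alice: Alice wins 4–3.
  Carol vs Grace: Grace wins 6–1.
  Frank vs Alice: Alice wins 5–2.
  Frank vs Grace: Grace wins 4–3.
  Alice vs Grace: Grace wins 5–2.
Copeland scores (wins − losses):
  Carol: 0 − 3 = -3
  Frank: 1 − 2 = -1
  Alice: 2 − 1 = 1
  Grace: 3 − 0 = 3
Grace has the best Copeland score.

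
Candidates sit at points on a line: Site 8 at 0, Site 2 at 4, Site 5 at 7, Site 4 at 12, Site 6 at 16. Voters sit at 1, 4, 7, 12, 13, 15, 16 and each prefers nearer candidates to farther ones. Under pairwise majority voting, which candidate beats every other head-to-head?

Site 4

With single-peaked preferences on a line, the Condorcet winner is the candidate closest to the median voter.
The median voter (position 12) is closest to Site 4 at 12.
Check: Site 4 vs Site 8 — voters closer to Site 4: 5 of 7.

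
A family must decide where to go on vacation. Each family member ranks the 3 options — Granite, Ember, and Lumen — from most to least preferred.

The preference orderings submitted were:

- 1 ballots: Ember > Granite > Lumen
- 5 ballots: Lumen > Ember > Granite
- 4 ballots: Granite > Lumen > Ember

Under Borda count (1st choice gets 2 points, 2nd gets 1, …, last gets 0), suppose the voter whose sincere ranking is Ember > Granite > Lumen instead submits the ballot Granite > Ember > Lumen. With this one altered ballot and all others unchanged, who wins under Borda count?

Lumen

Borda totals with the altered ballot: Granite 10, Ember 6, Lumen 14.
The winner is unchanged: still Lumen.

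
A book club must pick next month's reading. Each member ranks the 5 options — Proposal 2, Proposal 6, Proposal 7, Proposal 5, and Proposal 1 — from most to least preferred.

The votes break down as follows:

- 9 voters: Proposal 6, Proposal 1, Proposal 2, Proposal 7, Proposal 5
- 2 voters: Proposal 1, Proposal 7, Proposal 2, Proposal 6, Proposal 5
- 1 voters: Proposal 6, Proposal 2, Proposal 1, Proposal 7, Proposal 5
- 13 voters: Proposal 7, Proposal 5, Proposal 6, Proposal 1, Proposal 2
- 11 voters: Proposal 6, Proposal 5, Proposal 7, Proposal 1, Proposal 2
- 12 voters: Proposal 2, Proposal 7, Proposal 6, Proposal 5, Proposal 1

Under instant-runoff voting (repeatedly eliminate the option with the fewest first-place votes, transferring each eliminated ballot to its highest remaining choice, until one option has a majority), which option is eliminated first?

Round 1: Proposal 6 21, Proposal 7 13, Proposal 2 12, Proposal 1 2, Proposal 5 0. Proposal 5 has the fewest and is eliminated.
Round 2: Proposal 6 21, Proposal 7 13, Proposal 2 12, Proposal 1 2. Proposal 1 has the fewest and is eliminated.
Round 3: Proposal 6 21, Proposal 7 15, Proposal 2 12. Proposal 2 has the fewest and is eliminated.
Round 4: Proposal 7 27, Proposal 6 21. Proposal 7 has a majority.

Proposal 5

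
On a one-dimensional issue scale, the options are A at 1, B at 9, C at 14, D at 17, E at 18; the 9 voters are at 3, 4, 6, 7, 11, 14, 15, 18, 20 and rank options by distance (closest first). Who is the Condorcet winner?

B

With single-peaked preferences on a line, the Condorcet winner is the candidate closest to the median voter.
The median voter (position 11) is closest to B at 9.
Check: B vs A — voters closer to B: 7 of 9.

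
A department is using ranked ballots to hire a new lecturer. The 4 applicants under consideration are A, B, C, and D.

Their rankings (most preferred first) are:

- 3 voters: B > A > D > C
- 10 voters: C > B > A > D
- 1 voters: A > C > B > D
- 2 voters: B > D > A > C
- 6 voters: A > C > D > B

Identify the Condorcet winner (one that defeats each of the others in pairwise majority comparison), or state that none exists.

None — there is no Condorcet winner

Head-to-head results (22 voters total):
A vs B: B wins 15–7.
A vs C: A wins 12–10.
A vs D: A wins 20–2.
B vs C: C wins 17–5.
B vs D: B wins 16–6.
C vs D: C wins 17–5.
No candidate beats all others: A beats C beats B beats A, a majority cycle.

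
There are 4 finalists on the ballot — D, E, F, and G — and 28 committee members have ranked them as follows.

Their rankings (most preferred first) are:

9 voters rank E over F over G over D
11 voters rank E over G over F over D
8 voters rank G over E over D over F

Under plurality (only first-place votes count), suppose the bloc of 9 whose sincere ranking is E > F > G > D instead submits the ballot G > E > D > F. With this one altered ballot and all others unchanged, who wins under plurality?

G

First-place totals with the altered ballot: D 0, E 11, F 0, G 17.
The switch changes the winner from E to G.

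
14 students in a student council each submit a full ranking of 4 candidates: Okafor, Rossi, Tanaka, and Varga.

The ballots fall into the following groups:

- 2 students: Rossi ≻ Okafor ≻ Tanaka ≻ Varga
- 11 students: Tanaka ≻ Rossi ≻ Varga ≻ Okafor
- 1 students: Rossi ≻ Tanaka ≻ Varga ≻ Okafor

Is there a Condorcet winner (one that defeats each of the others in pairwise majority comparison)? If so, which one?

Head-to-head results (14 voters total):
Okafor vs Rossi: Rossi wins 14–0.
Okafor vs Tanaka: Tanaka wins 12–2.
Okafor vs Varga: Varga wins 12–2.
Rossi vs Tanaka: Tanaka wins 11–3.
Rossi vs Varga: Rossi wins 14–0.
Tanaka vs Varga: Tanaka wins 14–0.
Tanaka beats each rival — Okafor (12–2), Rossi (11–3), Varga (14–0) — so Tanaka is the Condorcet winner.

Tanaka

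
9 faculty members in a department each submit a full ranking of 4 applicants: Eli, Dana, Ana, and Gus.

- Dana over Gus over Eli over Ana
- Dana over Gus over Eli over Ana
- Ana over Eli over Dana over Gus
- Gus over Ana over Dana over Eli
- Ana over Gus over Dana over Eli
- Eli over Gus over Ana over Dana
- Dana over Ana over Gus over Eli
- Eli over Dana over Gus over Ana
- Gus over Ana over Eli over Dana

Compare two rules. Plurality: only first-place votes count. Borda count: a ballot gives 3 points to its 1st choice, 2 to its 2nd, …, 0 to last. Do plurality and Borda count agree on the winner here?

Plurality first-place counts: Eli 2, Dana 3, Ana 2, Gus 2 → Dana.
Borda totals: Eli 11, Dana 14, Ana 13, Gus 16 → Gus.
The two rules disagree: plurality picks Dana, Borda picks Gus.

No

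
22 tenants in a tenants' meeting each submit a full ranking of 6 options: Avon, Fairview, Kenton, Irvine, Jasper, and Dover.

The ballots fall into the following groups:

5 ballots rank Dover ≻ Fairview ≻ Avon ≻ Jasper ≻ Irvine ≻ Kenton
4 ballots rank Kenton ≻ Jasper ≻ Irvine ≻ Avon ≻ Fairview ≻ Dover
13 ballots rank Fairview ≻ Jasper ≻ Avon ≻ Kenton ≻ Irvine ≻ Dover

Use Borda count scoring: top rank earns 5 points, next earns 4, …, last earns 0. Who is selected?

Fairview

Borda scores:
  Avon: 5·3 + 4·2 + 13·3 = 62
  Fairview: 5·4 + 4·1 + 13·5 = 89
  Kenton: 5·0 + 4·5 + 13·2 = 46
  Irvine: 5·1 + 4·3 + 13·1 = 30
  Jasper: 5·2 + 4·4 + 13·4 = 78
  Dover: 5·5 + 4·0 + 13·0 = 25
Fairview has the highest total.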